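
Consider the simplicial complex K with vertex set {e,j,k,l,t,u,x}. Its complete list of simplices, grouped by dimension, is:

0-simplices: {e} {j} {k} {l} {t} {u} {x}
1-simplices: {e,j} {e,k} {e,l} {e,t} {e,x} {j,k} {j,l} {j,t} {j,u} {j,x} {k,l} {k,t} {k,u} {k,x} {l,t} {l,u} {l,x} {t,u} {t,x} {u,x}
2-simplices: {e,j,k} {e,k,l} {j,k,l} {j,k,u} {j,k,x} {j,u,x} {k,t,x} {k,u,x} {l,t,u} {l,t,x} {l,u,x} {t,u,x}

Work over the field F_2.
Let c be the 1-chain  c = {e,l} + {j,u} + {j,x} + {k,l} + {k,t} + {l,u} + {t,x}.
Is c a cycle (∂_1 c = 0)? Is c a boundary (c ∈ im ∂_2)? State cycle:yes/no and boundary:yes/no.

n_0=7 n_1=20 n_2=12  [Z2]
∂1: piv[ej,ek,el,et,ex,ju] rk=6  ker:jk,jl,jt,jx,kl,kt,ku,kx,lt,lu,lx,tu,tx,ux
∂2: piv[ejk,ekl,jkl,jku,jkx,jux,ktx,ltu,ltx,lux] rk=10  ker:kux,tux
∂1c = {e} + {l}

cycle:no boundary:no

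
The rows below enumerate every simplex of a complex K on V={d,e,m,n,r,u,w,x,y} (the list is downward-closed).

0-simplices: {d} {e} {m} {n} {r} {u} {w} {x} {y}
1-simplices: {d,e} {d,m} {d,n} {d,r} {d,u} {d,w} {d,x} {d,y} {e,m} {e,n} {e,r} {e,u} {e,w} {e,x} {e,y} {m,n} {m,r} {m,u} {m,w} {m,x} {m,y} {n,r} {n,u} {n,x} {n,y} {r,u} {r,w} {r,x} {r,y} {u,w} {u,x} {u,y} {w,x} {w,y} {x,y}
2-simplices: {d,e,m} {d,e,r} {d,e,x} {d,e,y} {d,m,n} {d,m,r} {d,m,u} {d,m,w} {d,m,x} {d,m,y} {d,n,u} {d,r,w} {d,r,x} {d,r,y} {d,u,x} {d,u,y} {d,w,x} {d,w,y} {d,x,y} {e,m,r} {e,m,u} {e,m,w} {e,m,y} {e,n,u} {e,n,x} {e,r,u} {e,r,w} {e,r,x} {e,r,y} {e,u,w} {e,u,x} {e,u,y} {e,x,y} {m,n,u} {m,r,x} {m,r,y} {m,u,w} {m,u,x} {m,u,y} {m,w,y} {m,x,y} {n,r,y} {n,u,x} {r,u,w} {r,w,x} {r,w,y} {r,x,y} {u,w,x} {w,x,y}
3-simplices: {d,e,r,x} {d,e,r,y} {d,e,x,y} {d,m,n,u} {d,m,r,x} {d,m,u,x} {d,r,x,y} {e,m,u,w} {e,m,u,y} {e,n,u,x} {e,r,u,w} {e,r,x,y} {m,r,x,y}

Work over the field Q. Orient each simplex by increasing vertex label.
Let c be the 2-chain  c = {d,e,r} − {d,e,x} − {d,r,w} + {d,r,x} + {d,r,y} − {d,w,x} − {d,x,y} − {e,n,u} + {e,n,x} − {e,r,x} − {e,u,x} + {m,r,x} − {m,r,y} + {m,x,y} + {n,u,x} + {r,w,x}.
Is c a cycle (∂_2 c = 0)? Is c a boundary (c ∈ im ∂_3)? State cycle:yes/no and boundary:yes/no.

cycle:yes boundary:no

n_0=9 n_1=35 n_2=49 n_3=13  [Q]
∂1: piv[de,dm,dn,dr,du,dw,dx,dy] rk=8  ker:em,en,er,eu,ew,ex,ey,mn,mr,mu,mw,mx,my,nr,nu,nx,ny,ru,rw,rx,ry,uw,ux,uy,wx,wy,xy
∂2: piv[dem,der,dex,dey,dmn,dmr,dmu,dmw,dmx,dmy,dnu,drw,drx,dry,dux,duy,dwx,dwy,dxy,emu,emw,enu,enx,eru,euw,nry] rk=26  ker:emr,emy,erw,erx,ery,eux,euy,exy,mnu,mrx,mry,muw,mux,muy,mwy,mxy,nux,ruw,rwx,rwy,rxy,uwx,wxy
∂3: piv[derx,dery,dexy,dmnu,dmrx,dmux,drxy,emuw,emuy,enux,eruw,mrxy] rk=12  ker:erxy
∂2c = 0
c vs im∂3: residual ≠ 0 ⇒ not boundary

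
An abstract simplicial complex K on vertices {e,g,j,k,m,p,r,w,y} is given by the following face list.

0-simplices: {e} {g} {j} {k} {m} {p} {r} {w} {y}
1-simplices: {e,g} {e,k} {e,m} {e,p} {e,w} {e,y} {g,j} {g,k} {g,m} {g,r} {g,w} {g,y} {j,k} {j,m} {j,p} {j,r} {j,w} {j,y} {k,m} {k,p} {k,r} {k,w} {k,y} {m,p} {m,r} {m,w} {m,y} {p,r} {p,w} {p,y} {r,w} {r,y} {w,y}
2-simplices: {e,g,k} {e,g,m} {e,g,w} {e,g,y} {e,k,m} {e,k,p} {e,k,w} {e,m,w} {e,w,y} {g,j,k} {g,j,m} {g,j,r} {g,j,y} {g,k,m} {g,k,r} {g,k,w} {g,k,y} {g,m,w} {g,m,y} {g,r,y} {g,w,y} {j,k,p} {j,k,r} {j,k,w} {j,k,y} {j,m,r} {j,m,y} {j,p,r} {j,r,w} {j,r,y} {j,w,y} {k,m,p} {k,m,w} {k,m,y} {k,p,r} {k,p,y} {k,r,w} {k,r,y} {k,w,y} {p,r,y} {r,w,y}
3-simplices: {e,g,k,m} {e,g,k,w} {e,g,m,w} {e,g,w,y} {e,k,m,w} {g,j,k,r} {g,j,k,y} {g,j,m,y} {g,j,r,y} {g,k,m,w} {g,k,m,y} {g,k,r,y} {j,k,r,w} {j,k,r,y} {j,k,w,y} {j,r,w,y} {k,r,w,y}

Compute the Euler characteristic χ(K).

χ(K)=0

n_0=9 n_1=33 n_2=41 n_3=17
χ=+9−33+41−17=0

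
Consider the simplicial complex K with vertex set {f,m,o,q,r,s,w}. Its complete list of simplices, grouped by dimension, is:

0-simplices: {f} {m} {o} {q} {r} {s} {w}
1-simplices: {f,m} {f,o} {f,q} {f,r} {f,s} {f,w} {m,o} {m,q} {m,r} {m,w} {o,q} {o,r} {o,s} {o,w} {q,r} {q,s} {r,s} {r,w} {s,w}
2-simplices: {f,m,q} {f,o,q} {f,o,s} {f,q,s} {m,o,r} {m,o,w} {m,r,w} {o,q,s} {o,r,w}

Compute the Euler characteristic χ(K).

χ(K)=-3

n_0=7 n_1=19 n_2=9
χ=+7−19+9=-3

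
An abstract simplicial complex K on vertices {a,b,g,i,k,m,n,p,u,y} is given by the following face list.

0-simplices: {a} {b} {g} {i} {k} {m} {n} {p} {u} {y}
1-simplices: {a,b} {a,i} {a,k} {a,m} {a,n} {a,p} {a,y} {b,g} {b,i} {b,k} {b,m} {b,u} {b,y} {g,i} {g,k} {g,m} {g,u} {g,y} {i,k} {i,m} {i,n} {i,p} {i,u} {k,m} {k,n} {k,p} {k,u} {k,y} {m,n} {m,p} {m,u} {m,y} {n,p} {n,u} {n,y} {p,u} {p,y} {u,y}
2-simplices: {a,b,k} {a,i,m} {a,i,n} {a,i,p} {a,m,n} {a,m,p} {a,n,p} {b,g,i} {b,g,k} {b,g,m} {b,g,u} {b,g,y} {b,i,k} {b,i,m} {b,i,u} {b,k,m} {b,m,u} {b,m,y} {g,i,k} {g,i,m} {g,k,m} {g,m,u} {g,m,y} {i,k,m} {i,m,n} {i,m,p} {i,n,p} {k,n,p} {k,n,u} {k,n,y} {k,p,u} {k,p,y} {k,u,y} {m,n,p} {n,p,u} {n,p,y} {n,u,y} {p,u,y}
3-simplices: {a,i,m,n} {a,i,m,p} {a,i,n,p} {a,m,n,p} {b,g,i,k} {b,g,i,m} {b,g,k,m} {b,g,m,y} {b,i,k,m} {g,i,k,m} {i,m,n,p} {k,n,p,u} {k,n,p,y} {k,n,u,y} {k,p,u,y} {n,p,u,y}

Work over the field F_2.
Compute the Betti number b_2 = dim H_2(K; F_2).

n_0=10 n_1=38 n_2=38 n_3=16  [Z2]
∂1: piv[ab,ai,ak,am,an,ap,ay,bg,bu] rk=9  ker:bi,bk,bm,by,gi,gk,gm,gu,gy,ik,im,in,ip,iu,km,kn,kp,ku,ky,mn,mp,mu,my,np,nu,ny,pu,py,uy
∂2: piv[abk,aim,ain,aip,amn,amp,anp,bgi,bgk,bgm,bgu,bgy,bik,bim,biu,bkm,bmu,bmy,knp,knu,kny,kpu,kpy,kuy] rk=24  ker:gik,gim,gkm,gmu,gmy,ikm,imn,imp,inp,mnp,npu,npy,nuy,puy
∂3: piv[aimn,aimp,ainp,amnp,bgik,bgim,bgkm,bgmy,bikm,knpu,knpy,knuy,kpuy] rk=13  ker:gikm,imnp,npuy
b_2=(38−24)−13=1

b_2=1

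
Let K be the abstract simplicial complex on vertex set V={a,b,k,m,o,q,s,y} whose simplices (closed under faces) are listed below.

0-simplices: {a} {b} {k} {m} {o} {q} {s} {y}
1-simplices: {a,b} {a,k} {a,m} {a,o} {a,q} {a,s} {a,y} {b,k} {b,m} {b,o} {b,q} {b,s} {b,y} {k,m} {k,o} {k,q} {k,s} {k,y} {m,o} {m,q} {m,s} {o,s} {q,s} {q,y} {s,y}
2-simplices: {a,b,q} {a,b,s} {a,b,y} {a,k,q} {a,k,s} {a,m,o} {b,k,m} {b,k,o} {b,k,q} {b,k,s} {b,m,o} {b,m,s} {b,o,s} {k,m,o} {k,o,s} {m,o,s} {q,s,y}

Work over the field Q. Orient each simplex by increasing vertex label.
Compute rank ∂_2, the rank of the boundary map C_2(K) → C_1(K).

n_0=8 n_1=25 n_2=17  [Q]
∂1: piv[ab,ak,am,ao,aq,as,ay] rk=7  ker:bk,bm,bo,bq,bs,by,km,ko,kq,ks,ky,mo,mq,ms,os,qs,qy,sy
∂2: piv[abq,abs,aby,akq,aks,amo,bkm,bko,bkq,bmo,bms,bos,qsy] rk=13  ker:bks,kmo,kos,mos
rk∂_2=13

rank∂_2=13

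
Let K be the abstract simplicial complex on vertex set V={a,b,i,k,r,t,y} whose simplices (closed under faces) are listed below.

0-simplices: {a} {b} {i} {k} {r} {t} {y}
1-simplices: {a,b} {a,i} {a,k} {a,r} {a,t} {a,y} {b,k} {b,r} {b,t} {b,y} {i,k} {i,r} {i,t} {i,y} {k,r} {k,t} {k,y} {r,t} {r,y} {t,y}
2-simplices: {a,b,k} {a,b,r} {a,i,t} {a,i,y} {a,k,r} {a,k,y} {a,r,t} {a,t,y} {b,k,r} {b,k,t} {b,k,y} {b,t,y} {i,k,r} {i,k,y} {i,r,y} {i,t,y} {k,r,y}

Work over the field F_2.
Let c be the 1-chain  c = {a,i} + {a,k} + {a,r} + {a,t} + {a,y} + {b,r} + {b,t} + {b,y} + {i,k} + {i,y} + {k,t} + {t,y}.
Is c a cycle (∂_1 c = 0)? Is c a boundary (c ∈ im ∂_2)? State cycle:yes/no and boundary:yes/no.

cycle:no boundary:no

n_0=7 n_1=20 n_2=17  [Z2]
∂1: piv[ab,ai,ak,ar,at,ay] rk=6  ker:bk,br,bt,by,ik,ir,it,iy,kr,kt,ky,rt,ry,ty
∂2: piv[abk,abr,ait,aiy,akr,aky,art,aty,bkt,bky,bty,ikr,iky,iry] rk=14  ker:bkr,ity,kry
∂1c = {a} + {b} + {i} + {k}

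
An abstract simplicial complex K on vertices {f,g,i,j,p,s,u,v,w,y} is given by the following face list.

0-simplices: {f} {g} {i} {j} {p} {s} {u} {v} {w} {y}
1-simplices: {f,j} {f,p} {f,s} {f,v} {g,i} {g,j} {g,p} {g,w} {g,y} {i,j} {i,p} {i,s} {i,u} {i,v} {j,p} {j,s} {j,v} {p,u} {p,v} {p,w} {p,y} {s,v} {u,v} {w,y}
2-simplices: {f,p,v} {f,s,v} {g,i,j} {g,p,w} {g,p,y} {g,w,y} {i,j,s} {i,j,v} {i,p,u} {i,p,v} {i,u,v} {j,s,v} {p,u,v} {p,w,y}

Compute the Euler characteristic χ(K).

χ(K)=0

n_0=10 n_1=24 n_2=14
χ=+10−24+14=0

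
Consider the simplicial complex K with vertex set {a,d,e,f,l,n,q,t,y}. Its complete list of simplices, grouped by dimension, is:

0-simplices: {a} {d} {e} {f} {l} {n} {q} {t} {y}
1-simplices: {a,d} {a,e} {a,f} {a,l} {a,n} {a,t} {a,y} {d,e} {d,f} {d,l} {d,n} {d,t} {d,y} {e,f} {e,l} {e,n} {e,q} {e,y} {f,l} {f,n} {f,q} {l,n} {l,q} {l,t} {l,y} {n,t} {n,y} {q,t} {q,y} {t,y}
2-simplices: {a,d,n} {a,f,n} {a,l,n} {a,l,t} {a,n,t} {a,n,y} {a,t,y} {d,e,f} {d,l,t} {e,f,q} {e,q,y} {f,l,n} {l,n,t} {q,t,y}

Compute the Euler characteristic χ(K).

n_0=9 n_1=30 n_2=14
χ=+9−30+14=-7

χ(K)=-7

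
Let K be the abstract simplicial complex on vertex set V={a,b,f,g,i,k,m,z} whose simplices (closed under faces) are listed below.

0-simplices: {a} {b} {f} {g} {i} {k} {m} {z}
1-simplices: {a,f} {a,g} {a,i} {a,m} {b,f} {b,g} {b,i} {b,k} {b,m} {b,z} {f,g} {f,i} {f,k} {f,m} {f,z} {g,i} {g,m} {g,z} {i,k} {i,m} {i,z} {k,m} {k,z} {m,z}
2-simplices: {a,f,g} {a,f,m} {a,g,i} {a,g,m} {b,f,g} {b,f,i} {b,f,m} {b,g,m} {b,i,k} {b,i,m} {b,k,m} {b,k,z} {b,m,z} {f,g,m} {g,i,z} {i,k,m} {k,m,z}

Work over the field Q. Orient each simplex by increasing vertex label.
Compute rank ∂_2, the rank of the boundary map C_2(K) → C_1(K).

n_0=8 n_1=24 n_2=17  [Q]
∂1: piv[af,ag,ai,am,bf,bk,bz] rk=7  ker:bg,bi,bm,fg,fi,fk,fm,fz,gi,gm,gz,ik,im,iz,km,kz,mz
∂2: piv[afg,afm,agi,agm,bfg,bfi,bfm,bik,bim,bkm,bkz,bmz,giz] rk=13  ker:bgm,fgm,ikm,kmz
rk∂_2=13

rank∂_2=13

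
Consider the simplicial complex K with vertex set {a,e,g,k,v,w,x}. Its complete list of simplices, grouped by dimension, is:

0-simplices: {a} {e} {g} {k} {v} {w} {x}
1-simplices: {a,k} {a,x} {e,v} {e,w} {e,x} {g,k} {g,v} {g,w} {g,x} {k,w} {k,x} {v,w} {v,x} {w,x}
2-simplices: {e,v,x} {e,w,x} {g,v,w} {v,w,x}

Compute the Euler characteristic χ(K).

χ(K)=-3

n_0=7 n_1=14 n_2=4
χ=+7−14+4=-3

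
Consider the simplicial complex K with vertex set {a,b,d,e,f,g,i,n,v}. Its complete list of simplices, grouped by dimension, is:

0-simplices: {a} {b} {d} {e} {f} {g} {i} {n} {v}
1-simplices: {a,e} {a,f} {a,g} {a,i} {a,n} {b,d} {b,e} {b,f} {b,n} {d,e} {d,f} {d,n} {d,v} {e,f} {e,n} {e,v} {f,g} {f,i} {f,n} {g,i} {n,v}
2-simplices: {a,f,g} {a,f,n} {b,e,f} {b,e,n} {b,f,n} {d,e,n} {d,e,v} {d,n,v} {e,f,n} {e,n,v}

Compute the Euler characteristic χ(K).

χ(K)=-2

n_0=9 n_1=21 n_2=10
χ=+9−21+10=-2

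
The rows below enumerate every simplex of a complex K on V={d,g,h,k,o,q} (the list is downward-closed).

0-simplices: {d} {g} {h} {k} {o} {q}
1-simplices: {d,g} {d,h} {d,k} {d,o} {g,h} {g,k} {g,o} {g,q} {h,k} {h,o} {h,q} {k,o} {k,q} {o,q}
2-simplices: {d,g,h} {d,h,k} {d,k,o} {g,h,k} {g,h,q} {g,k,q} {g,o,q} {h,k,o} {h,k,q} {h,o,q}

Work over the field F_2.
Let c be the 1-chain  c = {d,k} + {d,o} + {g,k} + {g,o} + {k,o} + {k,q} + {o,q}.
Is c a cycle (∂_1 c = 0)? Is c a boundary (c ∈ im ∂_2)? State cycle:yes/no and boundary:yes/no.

cycle:yes boundary:yes

n_0=6 n_1=14 n_2=10  [Z2]
∂1: piv[dg,dh,dk,do,gq] rk=5  ker:gh,gk,go,hk,ho,hq,ko,kq,oq
∂2: piv[dgh,dhk,dko,ghk,ghq,gkq,goq,hko,hoq] rk=9  ker:hkq
∂1c = 0
c vs im∂2: reduces to 0 ⇒ boundary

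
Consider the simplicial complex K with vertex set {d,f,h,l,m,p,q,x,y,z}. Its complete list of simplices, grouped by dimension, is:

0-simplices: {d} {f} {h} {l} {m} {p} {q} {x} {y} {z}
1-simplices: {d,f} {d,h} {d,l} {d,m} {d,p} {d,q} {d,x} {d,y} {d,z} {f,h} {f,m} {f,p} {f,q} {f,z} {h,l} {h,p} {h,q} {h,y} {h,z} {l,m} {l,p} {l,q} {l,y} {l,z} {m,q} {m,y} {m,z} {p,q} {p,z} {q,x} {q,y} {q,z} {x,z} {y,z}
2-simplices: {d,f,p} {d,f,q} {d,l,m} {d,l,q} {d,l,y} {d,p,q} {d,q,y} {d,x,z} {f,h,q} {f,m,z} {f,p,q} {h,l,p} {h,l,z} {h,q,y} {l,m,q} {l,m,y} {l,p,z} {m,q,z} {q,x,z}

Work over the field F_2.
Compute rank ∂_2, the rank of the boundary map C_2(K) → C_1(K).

n_0=10 n_1=34 n_2=19  [Z2]
∂1: piv[df,dh,dl,dm,dp,dq,dx,dy,dz] rk=9  ker:fh,fm,fp,fq,fz,hl,hp,hq,hy,hz,lm,lp,lq,ly,lz,mq,my,mz,pq,pz,qx,qy,qz,xz,yz
∂2: piv[dfp,dfq,dlm,dlq,dly,dpq,dqy,dxz,fhq,fmz,hlp,hlz,hqy,lmq,lmy,lpz,mqz,qxz] rk=18  ker:fpq
rk∂_2=18

rank∂_2=18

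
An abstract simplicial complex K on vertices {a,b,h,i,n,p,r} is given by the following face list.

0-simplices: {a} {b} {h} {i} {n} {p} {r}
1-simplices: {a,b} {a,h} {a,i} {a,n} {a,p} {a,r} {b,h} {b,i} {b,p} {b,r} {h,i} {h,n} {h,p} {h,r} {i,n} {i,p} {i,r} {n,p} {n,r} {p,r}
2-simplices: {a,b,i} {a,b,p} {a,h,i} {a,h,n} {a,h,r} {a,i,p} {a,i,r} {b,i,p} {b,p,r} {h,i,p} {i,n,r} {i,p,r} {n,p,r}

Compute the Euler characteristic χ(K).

χ(K)=0

n_0=7 n_1=20 n_2=13
χ=+7−20+13=0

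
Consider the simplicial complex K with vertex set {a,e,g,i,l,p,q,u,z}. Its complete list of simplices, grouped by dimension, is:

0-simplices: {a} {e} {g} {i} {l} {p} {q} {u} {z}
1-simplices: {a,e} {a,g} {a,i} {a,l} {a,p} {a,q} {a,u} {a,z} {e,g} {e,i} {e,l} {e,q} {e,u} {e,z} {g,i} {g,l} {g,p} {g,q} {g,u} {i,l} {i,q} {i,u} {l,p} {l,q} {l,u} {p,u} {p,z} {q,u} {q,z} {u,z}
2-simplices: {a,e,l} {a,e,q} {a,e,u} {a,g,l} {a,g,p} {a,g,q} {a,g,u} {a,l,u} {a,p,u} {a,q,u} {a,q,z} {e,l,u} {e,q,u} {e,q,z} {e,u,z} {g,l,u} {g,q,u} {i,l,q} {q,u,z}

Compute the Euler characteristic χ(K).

n_0=9 n_1=30 n_2=19
χ=+9−30+19=-2

χ(K)=-2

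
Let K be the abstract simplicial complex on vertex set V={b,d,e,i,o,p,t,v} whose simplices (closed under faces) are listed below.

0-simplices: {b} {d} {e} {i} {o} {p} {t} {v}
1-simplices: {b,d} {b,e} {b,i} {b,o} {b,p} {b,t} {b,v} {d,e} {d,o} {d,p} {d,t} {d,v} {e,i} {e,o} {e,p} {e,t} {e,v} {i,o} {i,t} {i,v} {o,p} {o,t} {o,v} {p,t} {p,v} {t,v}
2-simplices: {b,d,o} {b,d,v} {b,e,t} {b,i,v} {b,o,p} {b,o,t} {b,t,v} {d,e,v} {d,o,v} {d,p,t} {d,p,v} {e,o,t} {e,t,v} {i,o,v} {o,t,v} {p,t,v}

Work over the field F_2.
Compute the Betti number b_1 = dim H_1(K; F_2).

n_0=8 n_1=26 n_2=16  [Z2]
∂1: piv[bd,be,bi,bo,bp,bt,bv] rk=7  ker:de,do,dp,dt,dv,ei,eo,ep,et,ev,io,it,iv,op,ot,ov,pt,pv,tv
∂2: piv[bdo,bdv,bet,biv,bop,bot,btv,dev,dov,dpt,dpv,eot,etv,iov,ptv] rk=15  ker:otv
b_1=(26−7)−15=4

b_1=4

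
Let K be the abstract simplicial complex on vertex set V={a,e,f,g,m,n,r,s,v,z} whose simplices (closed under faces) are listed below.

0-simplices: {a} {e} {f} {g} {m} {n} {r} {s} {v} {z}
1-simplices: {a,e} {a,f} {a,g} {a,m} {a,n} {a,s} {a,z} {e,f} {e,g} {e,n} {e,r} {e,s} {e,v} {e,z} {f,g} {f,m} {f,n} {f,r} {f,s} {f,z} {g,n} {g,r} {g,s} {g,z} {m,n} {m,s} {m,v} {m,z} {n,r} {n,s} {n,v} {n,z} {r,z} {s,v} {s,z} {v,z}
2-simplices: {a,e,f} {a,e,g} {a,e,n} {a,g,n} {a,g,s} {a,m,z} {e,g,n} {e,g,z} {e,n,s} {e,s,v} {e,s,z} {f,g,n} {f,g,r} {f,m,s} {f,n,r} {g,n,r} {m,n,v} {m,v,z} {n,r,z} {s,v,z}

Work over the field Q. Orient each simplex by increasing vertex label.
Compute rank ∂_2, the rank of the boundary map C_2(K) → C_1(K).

rank∂_2=18

n_0=10 n_1=36 n_2=20  [Q]
∂1: piv[ae,af,ag,am,an,as,az,er,ev] rk=9  ker:ef,eg,en,es,ez,fg,fm,fn,fr,fs,fz,gn,gr,gs,gz,mn,ms,mv,mz,nr,ns,nv,nz,rz,sv,sz,vz
∂2: piv[aef,aeg,aen,agn,ags,amz,egz,ens,esv,esz,fgn,fgr,fms,fnr,mnv,mvz,nrz,svz] rk=18  ker:egn,gnr
rk∂_2=18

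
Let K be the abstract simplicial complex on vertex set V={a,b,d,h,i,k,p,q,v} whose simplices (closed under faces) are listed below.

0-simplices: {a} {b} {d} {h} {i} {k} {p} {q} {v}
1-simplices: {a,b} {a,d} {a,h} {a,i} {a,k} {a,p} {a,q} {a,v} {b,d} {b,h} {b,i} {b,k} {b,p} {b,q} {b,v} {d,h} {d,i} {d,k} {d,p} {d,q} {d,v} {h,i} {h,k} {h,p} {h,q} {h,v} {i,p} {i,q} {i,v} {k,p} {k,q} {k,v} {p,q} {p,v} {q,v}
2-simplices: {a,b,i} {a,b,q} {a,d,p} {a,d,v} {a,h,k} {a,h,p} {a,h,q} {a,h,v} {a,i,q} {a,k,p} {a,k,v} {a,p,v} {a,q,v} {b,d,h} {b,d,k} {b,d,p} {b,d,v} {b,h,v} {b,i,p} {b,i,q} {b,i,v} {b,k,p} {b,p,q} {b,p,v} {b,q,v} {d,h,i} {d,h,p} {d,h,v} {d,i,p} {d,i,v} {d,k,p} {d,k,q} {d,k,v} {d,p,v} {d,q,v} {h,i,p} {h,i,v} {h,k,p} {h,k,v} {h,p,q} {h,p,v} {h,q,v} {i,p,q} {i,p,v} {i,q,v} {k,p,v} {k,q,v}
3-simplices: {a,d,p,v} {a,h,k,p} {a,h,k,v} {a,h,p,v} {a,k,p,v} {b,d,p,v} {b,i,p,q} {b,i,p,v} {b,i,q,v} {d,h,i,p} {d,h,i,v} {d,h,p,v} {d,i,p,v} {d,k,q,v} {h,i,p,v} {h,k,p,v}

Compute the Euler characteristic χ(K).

n_0=9 n_1=35 n_2=47 n_3=16
χ=+9−35+47−16=5

χ(K)=5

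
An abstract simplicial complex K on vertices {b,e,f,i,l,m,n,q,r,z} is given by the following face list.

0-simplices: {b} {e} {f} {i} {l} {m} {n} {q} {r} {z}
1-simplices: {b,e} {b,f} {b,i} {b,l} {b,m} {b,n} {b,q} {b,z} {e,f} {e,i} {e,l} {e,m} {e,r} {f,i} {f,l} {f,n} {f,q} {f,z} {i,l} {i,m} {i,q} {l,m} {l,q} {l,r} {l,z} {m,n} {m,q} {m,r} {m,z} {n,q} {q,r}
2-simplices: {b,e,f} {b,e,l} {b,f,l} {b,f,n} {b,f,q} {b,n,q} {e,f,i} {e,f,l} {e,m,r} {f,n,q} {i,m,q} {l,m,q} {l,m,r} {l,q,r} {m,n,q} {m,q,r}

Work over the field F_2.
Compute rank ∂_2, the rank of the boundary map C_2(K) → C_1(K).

rank∂_2=13

n_0=10 n_1=31 n_2=16  [Z2]
∂1: piv[be,bf,bi,bl,bm,bn,bq,bz,er] rk=9  ker:ef,ei,el,em,fi,fl,fn,fq,fz,il,im,iq,lm,lq,lr,lz,mn,mq,mr,mz,nq,qr
∂2: piv[bef,bel,bfl,bfn,bfq,bnq,efi,emr,imq,lmq,lmr,lqr,mnq] rk=13  ker:efl,fnq,mqr
rk∂_2=13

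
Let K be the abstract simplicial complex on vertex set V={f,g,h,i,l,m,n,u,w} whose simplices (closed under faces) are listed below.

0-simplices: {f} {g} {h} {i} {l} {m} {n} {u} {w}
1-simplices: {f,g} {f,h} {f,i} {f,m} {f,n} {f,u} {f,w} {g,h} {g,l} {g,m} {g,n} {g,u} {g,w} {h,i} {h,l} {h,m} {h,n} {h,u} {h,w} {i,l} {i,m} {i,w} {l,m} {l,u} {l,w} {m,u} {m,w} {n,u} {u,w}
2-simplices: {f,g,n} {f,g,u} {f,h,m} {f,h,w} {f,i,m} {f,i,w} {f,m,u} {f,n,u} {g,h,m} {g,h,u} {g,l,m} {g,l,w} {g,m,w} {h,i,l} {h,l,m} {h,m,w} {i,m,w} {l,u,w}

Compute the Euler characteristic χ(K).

n_0=9 n_1=29 n_2=18
χ=+9−29+18=-2

χ(K)=-2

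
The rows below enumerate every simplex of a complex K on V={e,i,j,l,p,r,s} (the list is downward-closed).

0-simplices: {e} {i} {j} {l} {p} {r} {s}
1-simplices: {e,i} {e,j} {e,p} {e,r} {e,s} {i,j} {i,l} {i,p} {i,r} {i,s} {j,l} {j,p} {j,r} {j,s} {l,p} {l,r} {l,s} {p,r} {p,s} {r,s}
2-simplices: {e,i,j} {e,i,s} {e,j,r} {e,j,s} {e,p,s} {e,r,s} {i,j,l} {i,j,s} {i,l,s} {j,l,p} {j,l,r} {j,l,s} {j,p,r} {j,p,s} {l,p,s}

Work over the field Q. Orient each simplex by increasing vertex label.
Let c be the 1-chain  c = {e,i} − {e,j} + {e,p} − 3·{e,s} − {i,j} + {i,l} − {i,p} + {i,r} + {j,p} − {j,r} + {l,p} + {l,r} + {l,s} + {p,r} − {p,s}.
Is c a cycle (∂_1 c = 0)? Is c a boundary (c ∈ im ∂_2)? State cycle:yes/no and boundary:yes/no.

n_0=7 n_1=20 n_2=15  [Q]
∂1: piv[ei,ej,ep,er,es,il] rk=6  ker:ij,ip,ir,is,jl,jp,jr,js,lp,lr,ls,pr,ps,rs
∂2: piv[eij,eis,ejr,ejs,eps,ers,ijl,ils,jlp,jlr,jpr,jps] rk=12  ker:ijs,jls,lps
∂1c = 2·{e} + {i} − 2·{j} − 2·{l} + 2·{p} + 2·{r} − 3·{s}

cycle:no boundary:no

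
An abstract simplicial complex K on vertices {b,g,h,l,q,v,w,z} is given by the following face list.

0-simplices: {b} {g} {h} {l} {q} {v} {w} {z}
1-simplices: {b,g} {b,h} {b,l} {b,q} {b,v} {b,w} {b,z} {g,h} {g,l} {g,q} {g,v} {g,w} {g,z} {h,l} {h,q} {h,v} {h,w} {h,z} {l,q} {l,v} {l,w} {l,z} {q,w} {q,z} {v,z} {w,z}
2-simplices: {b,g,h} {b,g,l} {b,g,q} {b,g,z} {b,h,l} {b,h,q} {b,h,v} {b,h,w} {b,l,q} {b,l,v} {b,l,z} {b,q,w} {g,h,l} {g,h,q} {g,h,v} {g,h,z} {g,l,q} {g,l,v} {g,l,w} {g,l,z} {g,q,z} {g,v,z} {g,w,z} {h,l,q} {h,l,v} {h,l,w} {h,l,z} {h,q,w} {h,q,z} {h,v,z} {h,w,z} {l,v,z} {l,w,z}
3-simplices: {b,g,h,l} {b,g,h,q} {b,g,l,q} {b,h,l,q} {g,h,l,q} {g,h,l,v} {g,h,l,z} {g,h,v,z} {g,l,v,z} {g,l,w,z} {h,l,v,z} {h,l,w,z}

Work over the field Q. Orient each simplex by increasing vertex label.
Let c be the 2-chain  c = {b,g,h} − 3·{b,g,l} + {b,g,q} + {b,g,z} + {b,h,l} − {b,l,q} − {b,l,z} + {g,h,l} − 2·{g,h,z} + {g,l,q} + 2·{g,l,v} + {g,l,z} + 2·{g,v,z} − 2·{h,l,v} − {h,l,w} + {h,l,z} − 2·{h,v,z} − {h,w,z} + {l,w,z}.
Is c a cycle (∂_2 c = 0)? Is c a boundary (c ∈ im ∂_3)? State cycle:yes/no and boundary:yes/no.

cycle:yes boundary:no

n_0=8 n_1=26 n_2=33 n_3=12  [Q]
∂1: piv[bg,bh,bl,bq,bv,bw,bz] rk=7  ker:gh,gl,gq,gv,gw,gz,hl,hq,hv,hw,hz,lq,lv,lw,lz,qw,qz,vz,wz
∂2: piv[bgh,bgl,bgq,bgz,bhl,bhq,bhv,bhw,blq,blv,blz,bqw,ghv,ghz,glw,gqz,gvz,gwz,hlw] rk=19  ker:ghl,ghq,glq,glv,glz,hlq,hlv,hlz,hqw,hqz,hvz,hwz,lvz,lwz
∂3: piv[bghl,bghq,bglq,bhlq,ghlv,ghlz,ghvz,glvz,glwz,hlwz] rk=10  ker:ghlq,hlvz
∂2c = 0
c vs im∂3: residual ≠ 0 ⇒ not boundary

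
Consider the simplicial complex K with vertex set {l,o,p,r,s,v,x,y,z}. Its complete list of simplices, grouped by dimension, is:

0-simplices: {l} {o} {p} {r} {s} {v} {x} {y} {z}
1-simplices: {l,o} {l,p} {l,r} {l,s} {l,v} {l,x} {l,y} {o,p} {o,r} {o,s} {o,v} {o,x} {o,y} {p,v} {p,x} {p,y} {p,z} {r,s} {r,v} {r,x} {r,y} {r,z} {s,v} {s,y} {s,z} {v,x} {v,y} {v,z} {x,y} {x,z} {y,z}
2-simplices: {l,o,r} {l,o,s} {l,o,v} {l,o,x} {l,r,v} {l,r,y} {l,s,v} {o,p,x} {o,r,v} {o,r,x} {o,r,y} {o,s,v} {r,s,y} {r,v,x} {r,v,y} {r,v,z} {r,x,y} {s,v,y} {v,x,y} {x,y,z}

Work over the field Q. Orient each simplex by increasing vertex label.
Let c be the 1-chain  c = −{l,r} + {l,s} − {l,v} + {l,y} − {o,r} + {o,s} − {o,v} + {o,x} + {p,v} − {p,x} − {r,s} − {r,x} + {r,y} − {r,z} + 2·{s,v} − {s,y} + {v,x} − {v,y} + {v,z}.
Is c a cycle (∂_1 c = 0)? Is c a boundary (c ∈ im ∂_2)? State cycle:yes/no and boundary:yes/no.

cycle:yes boundary:no

n_0=9 n_1=31 n_2=20  [Q]
∂1: piv[lo,lp,lr,ls,lv,lx,ly,pz] rk=8  ker:op,or,os,ov,ox,oy,pv,px,py,rs,rv,rx,ry,rz,sv,sy,sz,vx,vy,vz,xy,xz,yz
∂2: piv[lor,los,lov,lox,lrv,lry,lsv,opx,orx,ory,rsy,rvx,rvy,rvz,rxy,svy,xyz] rk=17  ker:orv,osv,vxy
∂1c = 0
c vs im∂2: residual ≠ 0 ⇒ not boundary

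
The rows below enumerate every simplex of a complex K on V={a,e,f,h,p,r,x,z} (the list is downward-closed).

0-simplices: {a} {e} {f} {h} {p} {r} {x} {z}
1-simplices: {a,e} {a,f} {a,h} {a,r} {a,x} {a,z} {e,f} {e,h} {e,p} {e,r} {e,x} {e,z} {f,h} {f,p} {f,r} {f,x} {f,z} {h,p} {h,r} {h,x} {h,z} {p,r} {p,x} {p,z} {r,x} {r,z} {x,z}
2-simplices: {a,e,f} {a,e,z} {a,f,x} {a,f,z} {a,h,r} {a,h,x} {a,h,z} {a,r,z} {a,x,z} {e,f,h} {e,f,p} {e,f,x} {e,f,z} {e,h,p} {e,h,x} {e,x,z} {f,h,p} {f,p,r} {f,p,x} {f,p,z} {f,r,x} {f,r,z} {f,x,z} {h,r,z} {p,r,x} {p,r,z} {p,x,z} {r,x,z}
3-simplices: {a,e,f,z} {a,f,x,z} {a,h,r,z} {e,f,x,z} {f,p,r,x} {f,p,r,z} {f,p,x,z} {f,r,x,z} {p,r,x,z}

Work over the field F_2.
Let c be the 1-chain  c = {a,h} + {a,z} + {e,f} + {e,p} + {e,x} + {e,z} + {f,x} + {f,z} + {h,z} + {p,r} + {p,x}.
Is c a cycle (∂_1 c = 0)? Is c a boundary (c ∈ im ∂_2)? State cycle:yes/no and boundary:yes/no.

n_0=8 n_1=27 n_2=28 n_3=9  [Z2]
∂1: piv[ae,af,ah,ar,ax,az,ep] rk=7  ker:ef,eh,er,ex,ez,fh,fp,fr,fx,fz,hp,hr,hx,hz,pr,px,pz,rx,rz,xz
∂2: piv[aef,aez,afx,afz,ahr,ahx,ahz,arz,axz,efh,efp,efx,ehp,ehx,fpr,fpx,fpz,frx,frz] rk=19  ker:efz,exz,fhp,fxz,hrz,prx,prz,pxz,rxz
∂3: piv[aefz,afxz,ahrz,efxz,fprx,fprz,fpxz,frxz] rk=8  ker:prxz
∂1c = {f} + {p} + {r} + {x}

cycle:no boundary:no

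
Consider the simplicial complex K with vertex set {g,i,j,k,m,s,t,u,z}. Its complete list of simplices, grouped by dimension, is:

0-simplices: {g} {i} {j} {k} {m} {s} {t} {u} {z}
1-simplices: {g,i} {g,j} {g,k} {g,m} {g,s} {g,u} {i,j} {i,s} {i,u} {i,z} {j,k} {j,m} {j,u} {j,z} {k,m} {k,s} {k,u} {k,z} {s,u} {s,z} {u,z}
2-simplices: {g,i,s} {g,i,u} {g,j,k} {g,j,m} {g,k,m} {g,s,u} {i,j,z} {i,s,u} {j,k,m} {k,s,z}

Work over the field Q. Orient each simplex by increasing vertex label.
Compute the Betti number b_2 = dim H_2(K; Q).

n_0=9 n_1=21 n_2=10  [Q]
∂1: piv[gi,gj,gk,gm,gs,gu,iz] rk=7  ker:ij,is,iu,jk,jm,ju,jz,km,ks,ku,kz,su,sz,uz
∂2: piv[gis,giu,gjk,gjm,gkm,gsu,ijz,ksz] rk=8  ker:isu,jkm
b_2=(10−8)−0=2

b_2=2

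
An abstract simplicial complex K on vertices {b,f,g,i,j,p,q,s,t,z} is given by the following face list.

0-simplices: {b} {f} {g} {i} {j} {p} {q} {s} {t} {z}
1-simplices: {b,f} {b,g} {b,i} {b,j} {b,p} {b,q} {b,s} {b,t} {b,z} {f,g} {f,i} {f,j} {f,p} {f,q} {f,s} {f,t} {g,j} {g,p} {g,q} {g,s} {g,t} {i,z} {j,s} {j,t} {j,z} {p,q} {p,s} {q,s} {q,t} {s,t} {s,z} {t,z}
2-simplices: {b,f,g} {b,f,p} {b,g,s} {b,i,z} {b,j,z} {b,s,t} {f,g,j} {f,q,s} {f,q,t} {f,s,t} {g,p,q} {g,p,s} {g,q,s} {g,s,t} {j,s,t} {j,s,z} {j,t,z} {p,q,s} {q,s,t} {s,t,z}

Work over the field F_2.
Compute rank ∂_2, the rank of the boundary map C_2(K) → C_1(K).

n_0=10 n_1=32 n_2=20  [Z2]
∂1: piv[bf,bg,bi,bj,bp,bq,bs,bt,bz] rk=9  ker:fg,fi,fj,fp,fq,fs,ft,gj,gp,gq,gs,gt,iz,js,jt,jz,pq,ps,qs,qt,st,sz,tz
∂2: piv[bfg,bfp,bgs,biz,bjz,bst,fgj,fqs,fqt,fst,gpq,gps,gqs,gst,jst,jsz,jtz] rk=17  ker:pqs,qst,stz
rk∂_2=17

rank∂_2=17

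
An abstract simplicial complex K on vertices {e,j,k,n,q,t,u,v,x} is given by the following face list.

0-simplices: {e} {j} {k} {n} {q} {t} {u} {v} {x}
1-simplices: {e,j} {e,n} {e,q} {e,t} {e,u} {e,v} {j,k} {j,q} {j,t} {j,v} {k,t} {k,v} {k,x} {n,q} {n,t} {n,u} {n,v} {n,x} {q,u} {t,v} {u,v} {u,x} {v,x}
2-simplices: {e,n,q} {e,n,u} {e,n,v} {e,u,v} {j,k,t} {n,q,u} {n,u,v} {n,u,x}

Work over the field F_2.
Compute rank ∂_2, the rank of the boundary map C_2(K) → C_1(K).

n_0=9 n_1=23 n_2=8  [Z2]
∂1: piv[ej,en,eq,et,eu,ev,jk,kx] rk=8  ker:jq,jt,jv,kt,kv,nq,nt,nu,nv,nx,qu,tv,uv,ux,vx
∂2: piv[enq,enu,env,euv,jkt,nqu,nux] rk=7  ker:nuv
rk∂_2=7

rank∂_2=7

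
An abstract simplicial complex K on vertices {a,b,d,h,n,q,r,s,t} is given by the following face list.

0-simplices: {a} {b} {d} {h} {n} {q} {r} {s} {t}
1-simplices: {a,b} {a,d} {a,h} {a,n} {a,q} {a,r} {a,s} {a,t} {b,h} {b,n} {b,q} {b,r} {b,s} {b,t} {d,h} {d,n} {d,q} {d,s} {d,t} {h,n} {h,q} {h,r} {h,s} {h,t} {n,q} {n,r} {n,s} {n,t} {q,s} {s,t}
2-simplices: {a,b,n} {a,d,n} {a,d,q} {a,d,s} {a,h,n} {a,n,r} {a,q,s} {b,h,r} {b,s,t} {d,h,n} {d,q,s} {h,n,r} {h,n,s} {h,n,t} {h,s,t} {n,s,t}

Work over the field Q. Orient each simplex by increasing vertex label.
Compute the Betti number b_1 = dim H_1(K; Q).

n_0=9 n_1=30 n_2=16  [Q]
∂1: piv[ab,ad,ah,an,aq,ar,as,at] rk=8  ker:bh,bn,bq,br,bs,bt,dh,dn,dq,ds,dt,hn,hq,hr,hs,ht,nq,nr,ns,nt,qs,st
∂2: piv[abn,adn,adq,ads,ahn,anr,aqs,bhr,bst,dhn,hnr,hns,hnt,hst] rk=14  ker:dqs,nst
b_1=(30−8)−14=8

b_1=8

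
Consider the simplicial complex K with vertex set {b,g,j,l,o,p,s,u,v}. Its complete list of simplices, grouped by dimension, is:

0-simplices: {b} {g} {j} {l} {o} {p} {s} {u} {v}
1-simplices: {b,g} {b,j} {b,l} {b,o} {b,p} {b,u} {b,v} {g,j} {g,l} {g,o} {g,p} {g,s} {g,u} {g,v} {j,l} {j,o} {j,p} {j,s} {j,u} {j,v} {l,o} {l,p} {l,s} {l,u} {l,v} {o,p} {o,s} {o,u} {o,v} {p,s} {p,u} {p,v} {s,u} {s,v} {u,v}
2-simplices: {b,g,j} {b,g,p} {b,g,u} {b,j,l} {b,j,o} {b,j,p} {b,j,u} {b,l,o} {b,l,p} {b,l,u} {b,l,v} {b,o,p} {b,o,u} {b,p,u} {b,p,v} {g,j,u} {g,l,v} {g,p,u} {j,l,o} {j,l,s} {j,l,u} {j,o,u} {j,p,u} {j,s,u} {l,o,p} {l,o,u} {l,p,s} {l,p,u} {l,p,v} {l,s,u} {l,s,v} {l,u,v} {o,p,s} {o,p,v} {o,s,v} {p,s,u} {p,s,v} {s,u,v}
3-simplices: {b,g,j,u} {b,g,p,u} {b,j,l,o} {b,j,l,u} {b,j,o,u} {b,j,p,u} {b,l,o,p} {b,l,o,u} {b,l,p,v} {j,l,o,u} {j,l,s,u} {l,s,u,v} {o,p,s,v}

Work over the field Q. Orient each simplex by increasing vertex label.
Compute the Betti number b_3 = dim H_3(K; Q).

b_3=1

n_0=9 n_1=35 n_2=38 n_3=13  [Q]
∂1: piv[bg,bj,bl,bo,bp,bu,bv,gs] rk=8  ker:gj,gl,go,gp,gu,gv,jl,jo,jp,js,ju,jv,lo,lp,ls,lu,lv,op,os,ou,ov,ps,pu,pv,su,sv,uv
∂2: piv[bgj,bgp,bgu,bjl,bjo,bjp,bju,blo,blp,blu,blv,bop,bou,bpu,bpv,glv,jls,jsu,lps,lsv,luv,ops,opv] rk=23  ker:gju,gpu,jlo,jlu,jou,jpu,lop,lou,lpu,lpv,lsu,osv,psu,psv,suv
∂3: piv[bgju,bgpu,bjlo,bjlu,bjou,bjpu,blop,blou,blpv,jlsu,lsuv,opsv] rk=12  ker:jlou
b_3=(13−12)−0=1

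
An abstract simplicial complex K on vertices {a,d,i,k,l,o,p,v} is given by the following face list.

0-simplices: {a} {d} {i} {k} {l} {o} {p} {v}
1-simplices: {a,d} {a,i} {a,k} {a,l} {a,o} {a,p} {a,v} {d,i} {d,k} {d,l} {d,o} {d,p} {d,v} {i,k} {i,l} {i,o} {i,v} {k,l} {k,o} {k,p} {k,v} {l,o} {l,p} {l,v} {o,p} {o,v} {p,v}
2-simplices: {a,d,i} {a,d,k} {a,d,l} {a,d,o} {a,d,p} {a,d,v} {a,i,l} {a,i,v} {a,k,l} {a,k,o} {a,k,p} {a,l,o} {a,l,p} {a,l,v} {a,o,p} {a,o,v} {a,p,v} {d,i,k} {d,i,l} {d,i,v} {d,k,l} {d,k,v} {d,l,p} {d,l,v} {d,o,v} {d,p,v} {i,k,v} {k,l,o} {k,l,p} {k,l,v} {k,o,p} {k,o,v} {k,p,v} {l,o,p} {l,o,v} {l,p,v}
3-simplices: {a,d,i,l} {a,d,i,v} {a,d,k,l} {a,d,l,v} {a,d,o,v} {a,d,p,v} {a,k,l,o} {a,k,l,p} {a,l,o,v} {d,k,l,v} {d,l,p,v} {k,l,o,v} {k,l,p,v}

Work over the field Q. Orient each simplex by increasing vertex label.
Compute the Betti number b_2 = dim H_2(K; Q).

n_0=8 n_1=27 n_2=36 n_3=13  [Q]
∂1: piv[ad,ai,ak,al,ao,ap,av] rk=7  ker:di,dk,dl,do,dp,dv,ik,il,io,iv,kl,ko,kp,kv,lo,lp,lv,op,ov,pv
∂2: piv[adi,adk,adl,ado,adp,adv,ail,aiv,akl,ako,akp,alo,alp,alv,aop,aov,apv,dik,dkv] rk=19  ker:dil,div,dkl,dlp,dlv,dov,dpv,ikv,klo,klp,klv,kop,kov,kpv,lop,lov,lpv
∂3: piv[adil,adiv,adkl,adlv,adov,adpv,aklo,aklp,alov,dklv,dlpv,klov,klpv] rk=13
b_2=(36−19)−13=4

b_2=4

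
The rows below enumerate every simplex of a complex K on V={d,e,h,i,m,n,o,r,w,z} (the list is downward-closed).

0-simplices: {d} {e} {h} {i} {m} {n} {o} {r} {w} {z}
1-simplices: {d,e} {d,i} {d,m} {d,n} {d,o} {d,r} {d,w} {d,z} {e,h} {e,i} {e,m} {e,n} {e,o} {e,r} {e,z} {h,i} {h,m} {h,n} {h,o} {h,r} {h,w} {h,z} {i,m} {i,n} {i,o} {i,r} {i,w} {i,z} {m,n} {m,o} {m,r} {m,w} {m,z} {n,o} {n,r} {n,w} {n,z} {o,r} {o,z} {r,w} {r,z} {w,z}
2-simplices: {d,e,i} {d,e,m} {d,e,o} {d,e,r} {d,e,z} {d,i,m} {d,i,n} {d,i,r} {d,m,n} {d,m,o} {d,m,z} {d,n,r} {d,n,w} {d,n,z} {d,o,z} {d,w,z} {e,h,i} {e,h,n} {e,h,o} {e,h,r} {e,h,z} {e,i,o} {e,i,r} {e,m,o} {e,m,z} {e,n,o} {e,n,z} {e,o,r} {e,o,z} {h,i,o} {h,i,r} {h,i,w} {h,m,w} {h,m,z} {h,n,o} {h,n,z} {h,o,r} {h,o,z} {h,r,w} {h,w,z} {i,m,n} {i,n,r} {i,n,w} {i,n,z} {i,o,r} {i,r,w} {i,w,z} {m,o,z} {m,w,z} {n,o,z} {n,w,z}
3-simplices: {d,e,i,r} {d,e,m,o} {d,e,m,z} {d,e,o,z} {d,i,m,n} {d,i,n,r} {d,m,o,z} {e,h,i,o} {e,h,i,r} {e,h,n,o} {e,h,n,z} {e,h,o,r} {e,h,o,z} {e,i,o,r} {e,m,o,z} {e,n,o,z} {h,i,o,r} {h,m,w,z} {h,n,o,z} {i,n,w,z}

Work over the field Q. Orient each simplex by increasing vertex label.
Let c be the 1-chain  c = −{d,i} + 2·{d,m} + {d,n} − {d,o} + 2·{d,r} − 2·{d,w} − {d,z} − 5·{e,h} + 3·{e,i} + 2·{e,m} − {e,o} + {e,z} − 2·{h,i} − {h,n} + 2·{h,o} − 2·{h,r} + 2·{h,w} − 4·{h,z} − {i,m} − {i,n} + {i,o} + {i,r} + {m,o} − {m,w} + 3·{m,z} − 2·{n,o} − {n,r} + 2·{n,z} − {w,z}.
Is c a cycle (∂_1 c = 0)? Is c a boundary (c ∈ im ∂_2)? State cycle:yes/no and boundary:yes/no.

cycle:yes boundary:yes

n_0=10 n_1=42 n_2=51 n_3=20  [Q]
∂1: piv[de,di,dm,dn,do,dr,dw,dz,eh] rk=9  ker:ei,em,en,eo,er,ez,hi,hm,hn,ho,hr,hw,hz,im,in,io,ir,iw,iz,mn,mo,mr,mw,mz,no,nr,nw,nz,or,oz,rw,rz,wz
∂2: piv[dei,dem,deo,der,dez,dim,din,dir,dmn,dmo,dmz,dnr,dnw,dnz,doz,dwz,ehi,ehn,eho,ehr,ehz,eio,eno,enz,eor,hiw,hmw,hmz,hrw,hwz,inz] rk=31  ker:eir,emo,emz,eoz,hio,hir,hno,hnz,hor,hoz,imn,inr,inw,ior,irw,iwz,moz,mwz,noz,nwz
∂3: piv[deir,demo,demz,deoz,dimn,dinr,dmoz,ehio,ehir,ehno,ehnz,ehor,ehoz,eior,enoz,hmwz,inwz] rk=17  ker:emoz,hior,hnoz
∂1c = 0
c vs im∂2: reduces to 0 ⇒ boundary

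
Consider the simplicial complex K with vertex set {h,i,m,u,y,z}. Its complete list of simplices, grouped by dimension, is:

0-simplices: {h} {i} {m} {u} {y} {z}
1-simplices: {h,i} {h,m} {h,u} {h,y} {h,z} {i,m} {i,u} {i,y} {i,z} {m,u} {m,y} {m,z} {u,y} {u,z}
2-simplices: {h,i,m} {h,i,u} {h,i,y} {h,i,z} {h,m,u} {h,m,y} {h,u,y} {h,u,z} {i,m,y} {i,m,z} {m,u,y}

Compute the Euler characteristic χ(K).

n_0=6 n_1=14 n_2=11
χ=+6−14+11=3

χ(K)=3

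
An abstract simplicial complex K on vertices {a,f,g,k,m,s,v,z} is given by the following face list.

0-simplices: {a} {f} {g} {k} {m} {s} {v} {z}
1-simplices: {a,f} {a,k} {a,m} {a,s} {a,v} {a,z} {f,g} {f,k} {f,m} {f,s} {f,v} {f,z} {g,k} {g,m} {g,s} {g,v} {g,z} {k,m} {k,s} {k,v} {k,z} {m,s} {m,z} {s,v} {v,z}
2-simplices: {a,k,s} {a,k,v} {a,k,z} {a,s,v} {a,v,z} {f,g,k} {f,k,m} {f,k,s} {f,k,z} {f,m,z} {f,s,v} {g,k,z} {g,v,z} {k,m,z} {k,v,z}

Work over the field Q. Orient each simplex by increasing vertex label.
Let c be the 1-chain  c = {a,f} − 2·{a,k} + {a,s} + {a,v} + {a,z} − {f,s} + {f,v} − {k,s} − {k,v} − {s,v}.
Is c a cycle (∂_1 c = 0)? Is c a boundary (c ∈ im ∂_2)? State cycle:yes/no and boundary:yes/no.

n_0=8 n_1=25 n_2=15  [Q]
∂1: piv[af,ak,am,as,av,az,fg] rk=7  ker:fk,fm,fs,fv,fz,gk,gm,gs,gv,gz,km,ks,kv,kz,ms,mz,sv,vz
∂2: piv[aks,akv,akz,asv,avz,fgk,fkm,fks,fkz,fmz,fsv,gkz,gvz] rk=13  ker:kmz,kvz
∂1c = −2·{a} + {f} + {z}

cycle:no boundary:no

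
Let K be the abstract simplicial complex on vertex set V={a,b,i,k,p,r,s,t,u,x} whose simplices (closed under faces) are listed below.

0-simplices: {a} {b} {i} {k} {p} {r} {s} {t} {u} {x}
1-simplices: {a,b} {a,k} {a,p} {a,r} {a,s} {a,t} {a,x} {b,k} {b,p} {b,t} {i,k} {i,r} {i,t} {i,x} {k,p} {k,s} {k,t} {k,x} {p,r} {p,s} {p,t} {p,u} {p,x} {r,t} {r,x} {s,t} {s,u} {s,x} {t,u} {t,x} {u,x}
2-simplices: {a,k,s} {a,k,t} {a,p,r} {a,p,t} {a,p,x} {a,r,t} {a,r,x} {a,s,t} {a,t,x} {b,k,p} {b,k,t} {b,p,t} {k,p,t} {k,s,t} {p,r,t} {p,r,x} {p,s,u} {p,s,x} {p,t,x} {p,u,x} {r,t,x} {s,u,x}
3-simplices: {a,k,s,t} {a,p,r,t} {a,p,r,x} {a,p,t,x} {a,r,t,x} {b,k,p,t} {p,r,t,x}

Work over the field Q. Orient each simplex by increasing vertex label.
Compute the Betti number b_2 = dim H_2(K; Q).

n_0=10 n_1=31 n_2=22 n_3=7  [Q]
∂1: piv[ab,ak,ap,ar,as,at,ax,ik,pu] rk=9  ker:bk,bp,bt,ir,it,ix,kp,ks,kt,kx,pr,ps,pt,px,rt,rx,st,su,sx,tu,tx,ux
∂2: piv[aks,akt,apr,apt,apx,art,arx,ast,atx,bkp,bkt,bpt,psu,psx,pux] rk=15  ker:kpt,kst,prt,prx,ptx,rtx,sux
∂3: piv[akst,aprt,aprx,aptx,artx,bkpt] rk=6  ker:prtx
b_2=(22−15)−6=1

b_2=1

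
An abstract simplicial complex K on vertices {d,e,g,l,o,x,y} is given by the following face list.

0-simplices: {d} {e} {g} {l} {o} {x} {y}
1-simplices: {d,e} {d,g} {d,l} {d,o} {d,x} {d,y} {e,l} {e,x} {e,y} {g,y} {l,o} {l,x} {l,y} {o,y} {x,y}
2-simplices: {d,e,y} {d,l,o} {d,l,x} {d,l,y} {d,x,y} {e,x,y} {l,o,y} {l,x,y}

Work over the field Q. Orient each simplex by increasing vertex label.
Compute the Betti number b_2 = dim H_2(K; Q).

n_0=7 n_1=15 n_2=8  [Q]
∂1: piv[de,dg,dl,do,dx,dy] rk=6  ker:el,ex,ey,gy,lo,lx,ly,oy,xy
∂2: piv[dey,dlo,dlx,dly,dxy,exy,loy] rk=7  ker:lxy
b_2=(8−7)−0=1

b_2=1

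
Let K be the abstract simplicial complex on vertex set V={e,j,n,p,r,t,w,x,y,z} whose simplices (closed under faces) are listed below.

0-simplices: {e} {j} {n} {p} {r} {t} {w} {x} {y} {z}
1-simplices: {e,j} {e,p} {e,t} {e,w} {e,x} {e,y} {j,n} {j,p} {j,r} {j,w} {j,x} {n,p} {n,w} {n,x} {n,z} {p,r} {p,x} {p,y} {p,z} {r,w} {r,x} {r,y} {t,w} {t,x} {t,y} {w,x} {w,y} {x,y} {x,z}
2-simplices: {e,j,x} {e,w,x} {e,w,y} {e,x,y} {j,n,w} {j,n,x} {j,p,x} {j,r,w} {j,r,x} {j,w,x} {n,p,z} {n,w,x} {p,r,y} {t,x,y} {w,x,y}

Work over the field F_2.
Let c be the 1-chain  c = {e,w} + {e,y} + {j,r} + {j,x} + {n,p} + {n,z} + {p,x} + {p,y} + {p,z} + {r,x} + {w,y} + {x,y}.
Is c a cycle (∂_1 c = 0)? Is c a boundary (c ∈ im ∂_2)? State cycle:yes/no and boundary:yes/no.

cycle:yes boundary:no

n_0=10 n_1=29 n_2=15  [Z2]
∂1: piv[ej,ep,et,ew,ex,ey,jn,jr,nz] rk=9  ker:jp,jw,jx,np,nw,nx,pr,px,py,pz,rw,rx,ry,tw,tx,ty,wx,wy,xy,xz
∂2: piv[ejx,ewx,ewy,exy,jnw,jnx,jpx,jrw,jrx,jwx,npz,pry,txy] rk=13  ker:nwx,wxy
∂1c = 0
c vs im∂2: residual ≠ 0 ⇒ not boundary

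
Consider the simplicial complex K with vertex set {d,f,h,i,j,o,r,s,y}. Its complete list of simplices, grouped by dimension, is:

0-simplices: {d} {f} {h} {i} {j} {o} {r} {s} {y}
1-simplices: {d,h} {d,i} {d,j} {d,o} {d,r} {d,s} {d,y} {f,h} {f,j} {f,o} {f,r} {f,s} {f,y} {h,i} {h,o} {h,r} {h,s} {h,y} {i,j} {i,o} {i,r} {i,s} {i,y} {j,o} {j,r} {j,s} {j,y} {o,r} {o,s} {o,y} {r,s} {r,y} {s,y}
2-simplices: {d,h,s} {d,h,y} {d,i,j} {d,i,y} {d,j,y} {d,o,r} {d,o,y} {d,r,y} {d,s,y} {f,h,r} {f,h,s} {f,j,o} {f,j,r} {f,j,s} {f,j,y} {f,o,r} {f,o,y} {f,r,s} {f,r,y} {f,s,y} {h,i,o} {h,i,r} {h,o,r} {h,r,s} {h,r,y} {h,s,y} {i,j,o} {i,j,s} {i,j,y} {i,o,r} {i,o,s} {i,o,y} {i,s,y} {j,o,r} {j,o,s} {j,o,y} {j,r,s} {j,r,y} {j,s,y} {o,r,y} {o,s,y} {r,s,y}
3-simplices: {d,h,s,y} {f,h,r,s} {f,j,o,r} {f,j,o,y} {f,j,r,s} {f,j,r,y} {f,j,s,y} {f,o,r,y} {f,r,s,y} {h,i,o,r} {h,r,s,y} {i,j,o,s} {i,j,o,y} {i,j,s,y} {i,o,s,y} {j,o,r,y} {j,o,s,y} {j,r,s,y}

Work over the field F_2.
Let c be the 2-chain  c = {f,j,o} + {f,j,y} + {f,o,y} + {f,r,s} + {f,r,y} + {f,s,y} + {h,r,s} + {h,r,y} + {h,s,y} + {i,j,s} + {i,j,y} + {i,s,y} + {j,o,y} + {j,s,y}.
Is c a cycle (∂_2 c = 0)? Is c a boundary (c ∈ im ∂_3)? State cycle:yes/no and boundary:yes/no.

n_0=9 n_1=33 n_2=42 n_3=18  [Z2]
∂1: piv[dh,di,dj,do,dr,ds,dy,fh] rk=8  ker:fj,fo,fr,fs,fy,hi,ho,hr,hs,hy,ij,io,ir,is,iy,jo,jr,js,jy,or,os,oy,rs,ry,sy
∂2: piv[dhs,dhy,dij,diy,djy,dor,doy,dry,dsy,fhr,fhs,fjo,fjr,fjs,fjy,for,foy,frs,fsy,hio,hir,hor,ijo,ijs,ios] rk=25  ker:fry,hrs,hry,hsy,ijy,ior,ioy,isy,jor,jos,joy,jrs,jry,jsy,ory,osy,rsy
∂3: piv[dhsy,fhrs,fjor,fjoy,fjrs,fjry,fjsy,fory,frsy,hior,hrsy,ijos,ijoy,ijsy,iosy] rk=15  ker:jory,josy,jrsy
∂2c = 0
c vs im∂3: reduces to 0 ⇒ boundary

cycle:yes boundary:yes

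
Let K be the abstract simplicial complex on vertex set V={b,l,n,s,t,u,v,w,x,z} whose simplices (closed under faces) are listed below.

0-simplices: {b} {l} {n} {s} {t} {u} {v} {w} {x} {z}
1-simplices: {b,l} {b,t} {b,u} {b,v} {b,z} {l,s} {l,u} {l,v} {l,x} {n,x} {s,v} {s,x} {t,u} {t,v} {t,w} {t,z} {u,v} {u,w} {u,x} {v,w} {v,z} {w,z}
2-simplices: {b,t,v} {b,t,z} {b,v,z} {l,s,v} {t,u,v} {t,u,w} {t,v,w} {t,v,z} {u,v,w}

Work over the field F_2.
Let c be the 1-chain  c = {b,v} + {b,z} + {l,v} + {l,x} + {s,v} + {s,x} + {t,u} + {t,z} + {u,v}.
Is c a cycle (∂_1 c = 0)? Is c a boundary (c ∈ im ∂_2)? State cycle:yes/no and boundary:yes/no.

cycle:yes boundary:no

n_0=10 n_1=22 n_2=9  [Z2]
∂1: piv[bl,bt,bu,bv,bz,ls,lx,nx,tw] rk=9  ker:lu,lv,sv,sx,tu,tv,tz,uv,uw,ux,vw,vz,wz
∂2: piv[btv,btz,bvz,lsv,tuv,tuw,tvw] rk=7  ker:tvz,uvw
∂1c = 0
c vs im∂2: residual ≠ 0 ⇒ not boundary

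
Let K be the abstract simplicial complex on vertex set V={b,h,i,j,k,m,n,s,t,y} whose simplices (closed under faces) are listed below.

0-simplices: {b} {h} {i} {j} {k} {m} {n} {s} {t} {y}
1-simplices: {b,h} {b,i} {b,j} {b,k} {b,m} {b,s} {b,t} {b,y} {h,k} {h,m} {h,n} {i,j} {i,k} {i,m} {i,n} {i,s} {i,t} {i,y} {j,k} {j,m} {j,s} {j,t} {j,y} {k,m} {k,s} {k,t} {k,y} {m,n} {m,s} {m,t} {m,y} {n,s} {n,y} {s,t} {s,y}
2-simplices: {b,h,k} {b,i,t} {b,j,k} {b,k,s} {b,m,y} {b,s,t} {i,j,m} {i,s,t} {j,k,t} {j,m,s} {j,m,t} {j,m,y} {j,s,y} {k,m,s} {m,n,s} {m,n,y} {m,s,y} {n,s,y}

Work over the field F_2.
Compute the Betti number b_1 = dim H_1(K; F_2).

n_0=10 n_1=35 n_2=18  [Z2]
∂1: piv[bh,bi,bj,bk,bm,bs,bt,by,hn] rk=9  ker:hk,hm,ij,ik,im,in,is,it,iy,jk,jm,js,jt,jy,km,ks,kt,ky,mn,ms,mt,my,ns,ny,st,sy
∂2: piv[bhk,bit,bjk,bks,bmy,bst,ijm,ist,jkt,jms,jmt,jmy,jsy,kms,mns,mny] rk=16  ker:msy,nsy
b_1=(35−9)−16=10

b_1=10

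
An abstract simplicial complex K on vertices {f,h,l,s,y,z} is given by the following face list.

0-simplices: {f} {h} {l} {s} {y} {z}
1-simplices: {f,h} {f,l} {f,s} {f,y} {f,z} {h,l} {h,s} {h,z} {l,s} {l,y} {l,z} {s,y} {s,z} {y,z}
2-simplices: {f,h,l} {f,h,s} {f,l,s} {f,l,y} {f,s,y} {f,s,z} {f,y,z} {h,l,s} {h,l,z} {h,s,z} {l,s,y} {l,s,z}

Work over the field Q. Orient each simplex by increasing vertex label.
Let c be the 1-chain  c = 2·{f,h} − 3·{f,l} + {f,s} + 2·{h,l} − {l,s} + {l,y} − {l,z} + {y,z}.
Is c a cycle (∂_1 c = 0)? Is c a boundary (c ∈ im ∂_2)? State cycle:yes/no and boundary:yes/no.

cycle:yes boundary:yes

n_0=6 n_1=14 n_2=12  [Q]
∂1: piv[fh,fl,fs,fy,fz] rk=5  ker:hl,hs,hz,ls,ly,lz,sy,sz,yz
∂2: piv[fhl,fhs,fls,fly,fsy,fsz,fyz,hlz,hsz] rk=9  ker:hls,lsy,lsz
∂1c = 0
c vs im∂2: reduces to 0 ⇒ boundary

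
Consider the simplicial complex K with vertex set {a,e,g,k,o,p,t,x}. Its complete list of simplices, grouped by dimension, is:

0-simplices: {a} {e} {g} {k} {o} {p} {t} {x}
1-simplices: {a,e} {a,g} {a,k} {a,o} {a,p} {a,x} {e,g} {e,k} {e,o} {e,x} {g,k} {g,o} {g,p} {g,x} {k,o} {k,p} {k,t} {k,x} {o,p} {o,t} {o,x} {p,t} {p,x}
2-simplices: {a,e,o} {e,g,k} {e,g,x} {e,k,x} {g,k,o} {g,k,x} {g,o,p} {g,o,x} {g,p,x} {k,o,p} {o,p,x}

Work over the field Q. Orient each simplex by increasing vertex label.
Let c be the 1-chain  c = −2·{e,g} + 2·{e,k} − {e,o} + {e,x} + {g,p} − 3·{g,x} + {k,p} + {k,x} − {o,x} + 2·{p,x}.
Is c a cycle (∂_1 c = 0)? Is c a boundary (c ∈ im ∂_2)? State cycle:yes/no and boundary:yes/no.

cycle:yes boundary:no

n_0=8 n_1=23 n_2=11  [Q]
∂1: piv[ae,ag,ak,ao,ap,ax,kt] rk=7  ker:eg,ek,eo,ex,gk,go,gp,gx,ko,kp,kx,op,ot,ox,pt,px
∂2: piv[aeo,egk,egx,ekx,gko,gop,gox,gpx,kop] rk=9  ker:gkx,opx
∂1c = 0
c vs im∂2: residual ≠ 0 ⇒ not boundary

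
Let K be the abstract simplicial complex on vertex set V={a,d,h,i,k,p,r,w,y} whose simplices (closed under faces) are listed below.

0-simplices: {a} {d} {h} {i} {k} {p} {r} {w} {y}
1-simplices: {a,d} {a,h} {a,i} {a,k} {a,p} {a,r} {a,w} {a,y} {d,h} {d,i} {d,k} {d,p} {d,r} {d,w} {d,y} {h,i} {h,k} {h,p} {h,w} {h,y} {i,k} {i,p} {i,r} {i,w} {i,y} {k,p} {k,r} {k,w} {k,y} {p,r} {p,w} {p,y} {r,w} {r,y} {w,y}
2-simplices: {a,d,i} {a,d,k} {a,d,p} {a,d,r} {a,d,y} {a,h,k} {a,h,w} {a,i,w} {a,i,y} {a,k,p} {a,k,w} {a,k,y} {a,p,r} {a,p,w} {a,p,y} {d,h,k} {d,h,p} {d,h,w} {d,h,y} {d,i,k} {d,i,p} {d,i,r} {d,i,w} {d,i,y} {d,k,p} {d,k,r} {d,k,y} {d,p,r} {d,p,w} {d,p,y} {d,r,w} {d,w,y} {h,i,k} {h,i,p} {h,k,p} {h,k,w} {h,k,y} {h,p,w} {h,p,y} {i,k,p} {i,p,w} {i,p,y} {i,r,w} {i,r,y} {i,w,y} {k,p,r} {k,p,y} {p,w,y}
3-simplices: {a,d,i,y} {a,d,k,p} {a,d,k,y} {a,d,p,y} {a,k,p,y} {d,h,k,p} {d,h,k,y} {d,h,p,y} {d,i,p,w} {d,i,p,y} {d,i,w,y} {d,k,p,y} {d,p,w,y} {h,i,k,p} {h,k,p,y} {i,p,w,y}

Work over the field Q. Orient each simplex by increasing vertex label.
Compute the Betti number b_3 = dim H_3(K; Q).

b_3=3

n_0=9 n_1=35 n_2=48 n_3=16  [Q]
∂1: piv[ad,ah,ai,ak,ap,ar,aw,ay] rk=8  ker:dh,di,dk,dp,dr,dw,dy,hi,hk,hp,hw,hy,ik,ip,ir,iw,iy,kp,kr,kw,ky,pr,pw,py,rw,ry,wy
∂2: piv[adi,adk,adp,adr,ady,ahk,ahw,aiw,aiy,akp,akw,aky,apr,apw,apy,dhk,dhp,dhw,dhy,dik,dip,dir,dkr,drw,dwy,hik,iry] rk=27  ker:diw,diy,dkp,dky,dpr,dpw,dpy,hip,hkp,hkw,hky,hpw,hpy,ikp,ipw,ipy,irw,iwy,kpr,kpy,pwy
∂3: piv[adiy,adkp,adky,adpy,akpy,dhkp,dhky,dhpy,dipw,dipy,diwy,dpwy,hikp] rk=13  ker:dkpy,hkpy,ipwy
b_3=(16−13)−0=3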